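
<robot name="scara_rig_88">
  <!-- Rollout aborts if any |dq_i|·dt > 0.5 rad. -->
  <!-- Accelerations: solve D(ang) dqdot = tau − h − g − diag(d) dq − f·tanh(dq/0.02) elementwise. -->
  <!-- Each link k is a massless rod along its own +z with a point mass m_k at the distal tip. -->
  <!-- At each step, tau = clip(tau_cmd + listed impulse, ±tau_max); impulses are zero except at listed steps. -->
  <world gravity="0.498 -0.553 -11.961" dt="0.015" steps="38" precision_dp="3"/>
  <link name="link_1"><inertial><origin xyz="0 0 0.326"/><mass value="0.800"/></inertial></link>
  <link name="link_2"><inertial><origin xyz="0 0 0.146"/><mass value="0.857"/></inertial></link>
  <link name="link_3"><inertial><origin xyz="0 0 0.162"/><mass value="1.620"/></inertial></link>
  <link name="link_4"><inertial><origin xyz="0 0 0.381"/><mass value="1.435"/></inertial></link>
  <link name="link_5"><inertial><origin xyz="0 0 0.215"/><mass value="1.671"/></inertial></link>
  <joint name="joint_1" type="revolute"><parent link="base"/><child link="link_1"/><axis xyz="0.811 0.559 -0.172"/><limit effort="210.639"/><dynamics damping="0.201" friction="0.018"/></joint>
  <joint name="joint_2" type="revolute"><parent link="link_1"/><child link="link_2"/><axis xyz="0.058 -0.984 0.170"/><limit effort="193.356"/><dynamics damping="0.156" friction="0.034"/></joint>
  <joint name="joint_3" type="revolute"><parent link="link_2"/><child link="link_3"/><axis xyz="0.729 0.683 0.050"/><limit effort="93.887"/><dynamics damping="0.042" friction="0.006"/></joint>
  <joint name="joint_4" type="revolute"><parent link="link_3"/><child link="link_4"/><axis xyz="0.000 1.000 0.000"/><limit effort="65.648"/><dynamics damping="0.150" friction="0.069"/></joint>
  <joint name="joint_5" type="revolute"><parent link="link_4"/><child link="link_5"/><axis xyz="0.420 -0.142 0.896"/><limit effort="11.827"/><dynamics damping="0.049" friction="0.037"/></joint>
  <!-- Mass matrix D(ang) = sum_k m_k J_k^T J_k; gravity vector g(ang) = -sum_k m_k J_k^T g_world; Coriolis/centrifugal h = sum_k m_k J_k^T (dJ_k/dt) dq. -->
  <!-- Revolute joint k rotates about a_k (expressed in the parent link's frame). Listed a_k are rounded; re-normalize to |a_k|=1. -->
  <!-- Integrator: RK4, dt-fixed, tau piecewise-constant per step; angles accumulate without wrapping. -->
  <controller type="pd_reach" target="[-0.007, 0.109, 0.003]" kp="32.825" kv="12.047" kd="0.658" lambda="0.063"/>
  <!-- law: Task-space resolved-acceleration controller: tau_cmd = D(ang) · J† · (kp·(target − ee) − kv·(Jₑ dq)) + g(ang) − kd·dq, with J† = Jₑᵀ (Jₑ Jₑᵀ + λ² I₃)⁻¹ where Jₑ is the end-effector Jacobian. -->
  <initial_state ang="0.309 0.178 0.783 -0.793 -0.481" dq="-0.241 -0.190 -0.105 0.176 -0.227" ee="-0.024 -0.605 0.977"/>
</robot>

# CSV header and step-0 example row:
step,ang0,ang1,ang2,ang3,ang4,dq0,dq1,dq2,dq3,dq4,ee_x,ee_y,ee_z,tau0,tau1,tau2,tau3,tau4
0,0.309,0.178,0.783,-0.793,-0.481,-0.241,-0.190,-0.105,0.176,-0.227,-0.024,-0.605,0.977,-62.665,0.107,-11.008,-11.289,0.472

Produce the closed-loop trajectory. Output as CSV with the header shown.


step,ang0,ang1,ang2,ang3,ang4,dq0,dq1,dq2,dq3,dq4,ee_x,ee_y,ee_z,tau0,tau1,tau2,tau3,tau4
1,0.297,0.167,0.802,-0.810,-0.480,-1.382,-1.307,2.597,-2.354,0.369,-0.023,-0.601,0.977,-57.547,0.512,-12.958,-7.847,-0.132
2,0.270,0.142,0.855,-0.856,-0.471,-2.195,-1.938,4.498,-3.755,0.939,-0.022,-0.593,0.972,-52.693,1.681,-13.760,-6.249,-0.578
3,0.233,0.111,0.933,-0.918,-0.456,-2.767,-2.214,5.869,-4.378,1.191,-0.021,-0.583,0.963,-48.390,3.318,-14.011,-5.764,-0.724
4,0.188,0.077,1.029,-0.984,-0.438,-3.180,-2.261,6.859,-4.462,1.351,-0.020,-0.571,0.953,-45.100,4.929,-14.057,-5.823,-0.782
5,0.138,0.044,1.137,-1.049,-0.418,-3.499,-2.155,7.575,-4.195,1.289,-0.018,-0.558,0.940,-42.786,6.349,-14.067,-6.175,-0.688
6,0.083,0.013,1.255,-1.109,-0.400,-3.776,-1.958,8.050,-3.663,1.248,-0.016,-0.543,0.926,-41.215,7.346,-14.094,-6.634,-0.628
7,0.025,-0.014,1.378,-1.158,-0.382,-4.043,-1.687,8.307,-2.941,1.049,-0.014,-0.527,0.910,-39.662,7.906,-14.123,-7.159,-0.476
8,-0.038,-0.037,1.503,-1.196,-0.367,-4.320,-1.372,8.327,-2.049,0.943,-0.011,-0.511,0.894,-37.399,7.889,-14.120,-7.639,-0.411
9,-0.105,-0.055,1.626,-1.220,-0.355,-4.602,-0.991,8.122,-1.057,0.703,-0.009,-0.494,0.876,-33.776,7.394,-14.098,-8.064,-0.263
10,-0.176,-0.067,1.745,-1.228,-0.345,-4.877,-0.556,7.703,-0.016,0.632,-0.006,-0.476,0.857,-28.702,6.449,-14.114,-8.348,-0.247
11,-0.251,-0.072,1.857,-1.221,-0.337,-5.098,-0.016,7.176,0.903,0.407,-0.004,-0.457,0.836,-22.405,5.280,-14.257,-8.490,-0.125
12,-0.328,-0.068,1.960,-1.202,-0.330,-5.244,0.589,6.620,1.627,0.564,-0.001,-0.438,0.815,-15.532,3.988,-14.576,-8.424,-0.269
13,-0.407,-0.054,2.056,-1.175,-0.323,-5.268,1.294,6.206,1.954,0.487,0.001,-0.417,0.792,-8.566,2.759,-15.079,-8.225,-0.229
14,-0.486,-0.030,2.147,-1.146,-0.313,-5.206,1.824,5.924,1.950,0.887,0.002,-0.396,0.769,-2.123,1.725,-15.689,-7.859,-0.505
15,-0.563,-0.001,2.235,-1.119,-0.301,-5.081,1.984,5.784,1.612,0.786,0.004,-0.373,0.745,3.545,1.054,-16.298,-7.593,-0.396
16,-0.638,0.025,2.320,-1.097,-0.288,-5.009,1.478,5.500,1.398,0.959,0.006,-0.351,0.721,7.727,0.946,-16.846,-7.642,-0.475
17,-0.713,0.042,2.399,-1.077,-0.278,-4.976,0.700,5.100,1.332,0.392,0.007,-0.327,0.698,10.572,1.116,-17.341,-8.171,-0.037
18,-0.787,0.048,2.472,-1.055,-0.271,-4.984,0.081,4.551,1.557,0.418,0.009,-0.305,0.674,12.064,1.431,-17.911,-8.904,-0.047
19,-0.862,0.048,2.537,-1.032,-0.269,-4.932,-0.079,4.174,1.619,-0.006,0.010,-0.283,0.651,13.181,1.493,-18.534,-9.585,0.253
20,-0.935,0.048,2.598,-1.007,-0.267,-4.872,-0.030,3.849,1.682,0.222,0.011,-0.262,0.628,13.932,1.605,-19.169,-10.069,0.078
21,-1.008,0.048,2.654,-0.982,-0.266,-4.800,-0.002,3.618,1.619,-0.120,0.012,-0.242,0.606,14.657,1.645,-19.680,-10.509,0.313
22,-1.079,0.048,2.706,-0.958,-0.265,-4.742,0.071,3.382,1.612,0.178,0.013,-0.224,0.584,15.104,1.837,-20.134,-10.788,0.089
23,-1.150,0.050,2.756,-0.935,-0.266,-4.674,0.099,3.229,1.489,-0.253,0.013,-0.206,0.562,15.546,1.878,-20.447,-11.080,0.388
24,-1.219,0.052,2.803,-0.913,-0.266,-4.622,0.201,3.065,1.441,0.181,0.013,-0.190,0.542,15.712,2.114,-20.716,-11.179,0.070
25,-1.288,0.055,2.848,-0.893,-0.268,-4.567,0.206,2.955,1.302,-0.331,0.014,-0.174,0.521,15.899,2.124,-20.823,-11.373,0.433
26,-1.356,0.059,2.892,-0.874,-0.269,-4.528,0.309,2.834,1.244,0.174,0.014,-0.160,0.502,15.814,2.374,-20.901,-11.343,0.069
27,-1.424,0.064,2.934,-0.856,-0.271,-4.490,0.290,2.748,1.106,-0.433,0.014,-0.146,0.483,15.783,2.324,-20.815,-11.469,0.503
28,-1.491,0.069,2.974,-0.840,-0.272,-4.467,0.405,2.658,1.053,0.236,0.014,-0.134,0.465,15.452,2.595,-20.720,-11.309,0.028
29,-1.558,0.075,3.014,-0.825,-0.275,-4.450,0.351,2.590,0.915,-0.607,0.014,-0.122,0.447,15.251,2.431,-20.447,-11.407,0.636
30,-1.625,0.081,3.052,-0.812,-0.276,-4.444,0.498,2.529,0.878,0.370,0.014,-0.111,0.431,14.653,2.758,-20.194,-11.092,-0.055
31,-1.691,0.088,3.090,-0.800,-0.280,-4.450,0.389,2.470,0.739,-0.870,0.014,-0.101,0.415,14.326,2.428,-19.741,-11.208,0.841
32,-1.758,0.096,3.127,-0.789,-0.281,-4.462,0.596,2.442,0.719,0.607,0.014,-0.092,0.400,13.404,2.865,-19.335,-10.688,-0.202
33,-1.825,0.103,3.163,-0.779,-0.287,-4.498,0.404,2.380,0.577,-1.267,0.014,-0.083,0.385,13.004,2.300,-18.703,-10.886,1.150
34,-1.893,0.112,3.199,-0.771,-0.287,-4.526,0.718,2.401,0.576,1.039,0.014,-0.076,0.372,11.631,2.946,-18.136,-10.066,-0.482
35,-1.962,0.120,3.234,-0.763,-0.295,-4.605,0.381,2.314,0.428,-1.925,0.015,-0.068,0.359,11.271,2.020,-17.327,-10.465,1.651
36,-2.031,0.129,3.269,-0.756,-0.294,-4.643,0.889,2.417,0.445,1.806,0.015,-0.061,0.347,9.194,3.047,-16.564,-9.162,-0.996
37,-2.102,0.138,3.305,-0.751,-0.305,-4.787,0.294,2.262,0.291,-3.037,0.016,-0.055,0.335,9.113,1.553,-15.598,-9.981,2.480
38,-2.174,0.149,3.340,-0.746,-0.302,-4.817,1.152,2.515,0.319,3.149,0.016,-0.049,0.325,,,,,


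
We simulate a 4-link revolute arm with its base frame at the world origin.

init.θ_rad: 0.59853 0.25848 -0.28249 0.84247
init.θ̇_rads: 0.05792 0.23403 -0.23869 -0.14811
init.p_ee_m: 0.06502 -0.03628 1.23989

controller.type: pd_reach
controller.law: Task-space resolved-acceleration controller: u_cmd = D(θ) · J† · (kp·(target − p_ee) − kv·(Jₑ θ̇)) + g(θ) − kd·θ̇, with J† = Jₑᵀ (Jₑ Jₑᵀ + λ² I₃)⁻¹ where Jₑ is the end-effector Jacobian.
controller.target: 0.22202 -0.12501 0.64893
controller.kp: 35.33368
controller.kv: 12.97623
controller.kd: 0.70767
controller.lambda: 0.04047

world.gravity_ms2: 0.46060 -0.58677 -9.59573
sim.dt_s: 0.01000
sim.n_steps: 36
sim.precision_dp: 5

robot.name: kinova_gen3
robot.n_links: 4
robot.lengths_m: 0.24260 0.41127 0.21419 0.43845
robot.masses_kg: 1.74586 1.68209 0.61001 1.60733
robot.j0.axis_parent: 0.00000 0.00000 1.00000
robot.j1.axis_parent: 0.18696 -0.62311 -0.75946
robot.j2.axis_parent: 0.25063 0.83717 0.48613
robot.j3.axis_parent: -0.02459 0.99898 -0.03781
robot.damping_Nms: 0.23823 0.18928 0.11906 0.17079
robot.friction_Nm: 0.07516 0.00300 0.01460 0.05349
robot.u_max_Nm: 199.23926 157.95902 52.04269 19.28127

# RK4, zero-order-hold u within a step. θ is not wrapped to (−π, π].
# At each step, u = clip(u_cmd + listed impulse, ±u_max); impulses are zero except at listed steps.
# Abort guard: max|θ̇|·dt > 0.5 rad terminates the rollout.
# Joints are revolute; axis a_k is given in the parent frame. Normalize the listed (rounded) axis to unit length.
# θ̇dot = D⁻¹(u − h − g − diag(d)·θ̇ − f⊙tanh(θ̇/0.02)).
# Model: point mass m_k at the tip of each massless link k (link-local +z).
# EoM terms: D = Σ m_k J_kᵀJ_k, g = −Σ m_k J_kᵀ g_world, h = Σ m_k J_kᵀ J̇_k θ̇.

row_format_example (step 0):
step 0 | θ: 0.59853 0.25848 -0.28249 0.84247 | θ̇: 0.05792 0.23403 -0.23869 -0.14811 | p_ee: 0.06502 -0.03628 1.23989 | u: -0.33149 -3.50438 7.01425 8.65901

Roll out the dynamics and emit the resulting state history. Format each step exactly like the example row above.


step 1 | θ: 0.59907 0.26106 -0.28875 0.84746 | θ̇: 0.04253 0.28418 -0.99205 1.12267 | p_ee: 0.06287 -0.03816 1.23952 | u: -0.33427 -3.51359 6.44545 6.33034
step 2 | θ: 0.59871 0.26437 -0.29956 0.86177 | θ̇: -0.10247 0.37696 -1.16443 1.73104 | p_ee: 0.06179 -0.04032 1.23776 | u: -0.26933 -3.69301 5.57982 4.76416
step 3 | θ: 0.59695 0.26858 -0.31113 0.88080 | θ̇: -0.24781 0.46513 -1.14365 2.06942 | p_ee: 0.06170 -0.04277 1.23511 | u: -0.21286 -3.89521 4.70284 3.56791
step 4 | θ: 0.59387 0.27358 -0.32218 0.90257 | θ̇: -0.36541 0.53515 -1.06302 2.28185 | p_ee: 0.06248 -0.04549 1.23181 | u: -0.17710 -4.06805 3.89670 2.58627
step 5 | θ: 0.58978 0.27918 -0.33236 0.92613 | θ̇: -0.45192 0.58468 -0.97042 2.42647 | p_ee: 0.06400 -0.04841 1.22799 | u: -0.16036 -4.19375 3.17900 1.74835
step 6 | θ: 0.58494 0.28518 -0.34163 0.95090 | θ̇: -0.51443 0.61533 -0.88122 2.52807 | p_ee: 0.06615 -0.05147 1.22372 | u: -0.15537 -4.26957 2.54516 1.01764
step 7 | θ: 0.57957 0.29140 -0.35004 0.97654 | θ̇: -0.55977 0.62987 -0.80007 2.59941 | p_ee: 0.06882 -0.05463 1.21907 | u: -0.15593 -4.29804 1.98530 0.37167
step 8 | θ: 0.57381 0.29771 -0.35768 1.00278 | θ̇: -0.59271 0.63126 -0.72786 2.64816 | p_ee: 0.07192 -0.05783 1.21407 | u: -0.15778 -4.28356 1.48920 -0.20512
step 9 | θ: 0.56777 0.30398 -0.36464 1.02942 | θ̇: -0.61620 0.62229 -0.66407 2.67946 | p_ee: 0.07539 -0.06106 1.20877 | u: -0.15830 -4.23104 1.04763 -0.72427
step 10 | θ: 0.56153 0.31011 -0.37100 1.05630 | θ̇: -0.63196 0.60547 -0.60765 2.69693 | p_ee: 0.07916 -0.06427 1.20320 | u: -0.15597 -4.14535 0.65255 -1.19467
step 11 | θ: 0.55517 0.31606 -0.37683 1.08329 | θ̇: -0.64089 0.58302 -0.55737 2.70326 | p_ee: 0.08317 -0.06745 1.19737 | u: -0.15006 -4.03109 0.29713 -1.62335
step 12 | θ: 0.54875 0.32176 -0.38217 1.11030 | θ̇: -0.64345 0.55685 -0.51200 2.70048 | p_ee: 0.08738 -0.07058 1.19132 | u: -0.14034 -3.89251 -0.02440 -2.01593
step 13 | θ: 0.54234 0.32718 -0.38708 1.13725 | θ̇: -0.63982 0.52863 -0.47035 2.69013 | p_ee: 0.09174 -0.07364 1.18507 | u: -0.12691 -3.73346 -0.31691 -2.37700
step 14 | θ: 0.53599 0.33233 -0.39158 1.16406 | θ̇: -0.63007 0.49979 -0.43135 2.67345 | p_ee: 0.09623 -0.07663 1.17863 | u: -0.11013 -3.55746 -0.58448 -2.71033
step 15 | θ: 0.52978 0.33718 -0.39571 1.19067 | θ̇: -0.61420 0.47155 -0.39403 2.65140 | p_ee: 0.10081 -0.07953 1.17203 | u: -0.09051 -3.36777 -0.83052 -3.01906
step 16 | θ: 0.52375 0.34176 -0.39946 1.21705 | θ̇: -0.59225 0.44495 -0.35755 2.62477 | p_ee: 0.10546 -0.08235 1.16527 | u: -0.06865 -3.16740 -1.05789 -3.30581
step 17 | θ: 0.51797 0.34609 -0.40285 1.24313 | θ̇: -0.56433 0.42085 -0.32116 2.59422 | p_ee: 0.11014 -0.08507 1.15837 | u: -0.04523 -2.95926 -1.26899 -3.57282
step 18 | θ: 0.51251 0.35020 -0.40587 1.26890 | θ̇: -0.53059 0.39996 -0.28423 2.56029 | p_ee: 0.11485 -0.08769 1.15135 | u: -0.02099 -2.74611 -1.46580 -3.82197
step 19 | θ: 0.50740 0.35411 -0.40852 1.29431 | θ̇: -0.49131 0.38284 -0.24627 2.52346 | p_ee: 0.11957 -0.09022 1.14422 | u: 0.00338 -2.53070 -1.64998 -4.05492
step 20 | θ: 0.50272 0.35787 -0.41078 1.31934 | θ̇: -0.44686 0.36988 -0.20688 2.48411 | p_ee: 0.12427 -0.09265 1.13699 | u: 0.02717 -2.31574 -1.82288 -4.27310
step 21 | θ: 0.49850 0.36153 -0.41264 1.34396 | θ̇: -0.39771 0.36138 -0.16580 2.44262 | p_ee: 0.12894 -0.09498 1.12967 | u: 0.04972 -2.10391 -1.98559 -4.47777
step 22 | θ: 0.49479 0.36513 -0.41408 1.36817 | θ̇: -0.34442 0.35746 -0.12286 2.39931 | p_ee: 0.13357 -0.09722 1.12227 | u: 0.07045 -1.89784 -2.13902 -4.67005
step 23 | θ: 0.49164 0.36870 -0.41508 1.39193 | θ̇: -0.28763 0.35814 -0.07805 2.35448 | p_ee: 0.13814 -0.09936 1.11479 | u: 0.08887 -1.70010 -2.28386 -4.85094
step 24 | θ: 0.48907 0.37231 -0.41563 1.41524 | θ̇: -0.22801 0.36327 -0.03155 2.30850 | p_ee: 0.14265 -0.10140 1.10725 | u: 0.10454 -1.51311 -2.42054 -5.02140
step 25 | θ: 0.48711 0.37599 -0.41571 1.43809 | θ̇: -0.16498 0.37171 0.01270 2.26404 | p_ee: 0.14707 -0.10335 1.09965 | u: 0.11618 -1.33912 -2.54582 -5.18389
step 26 | θ: 0.48579 0.37976 -0.41537 1.46051 | θ̇: -0.09937 0.38289 0.05379 2.22161 | p_ee: 0.15140 -0.10520 1.09199 | u: 0.12344 -1.18089 -2.65916 -5.33911
step 27 | θ: 0.48512 0.38367 -0.41460 1.48249 | θ̇: -0.03554 0.39845 0.10026 2.17568 | p_ee: 0.15563 -0.10696 1.08429 | u: 0.12894 -1.04029 -2.76917 -5.48355
step 28 | θ: 0.48504 0.38775 -0.41333 1.50399 | θ̇: 0.01440 0.41719 0.15736 2.12299 | p_ee: 0.15975 -0.10862 1.07656 | u: 0.14318 -0.92226 -2.88006 -5.61579
step 29 | θ: 0.48537 0.39202 -0.41143 1.52493 | θ̇: 0.04873 0.43702 0.22131 2.06606 | p_ee: 0.16376 -0.11021 1.06879 | u: 0.16857 -0.82594 -2.98904 -5.73864
step 30 | θ: 0.48606 0.39649 -0.40895 1.54534 | θ̇: 0.08961 0.45699 0.27475 2.01579 | p_ee: 0.16764 -0.11173 1.06101 | u: 0.18484 -0.74312 -3.08363 -5.86019
step 31 | θ: 0.48718 0.40116 -0.40596 1.56525 | θ̇: 0.13426 0.47806 0.32301 1.96851 | p_ee: 0.17140 -0.11316 1.05320 | u: 0.19332 -0.67547 -3.16878 -5.97749
step 32 | θ: 0.48876 0.40605 -0.40250 1.58470 | θ̇: 0.17989 0.50033 0.36886 1.92230 | p_ee: 0.17501 -0.11451 1.04539 | u: 0.19593 -0.62416 -3.24715 -6.08915
step 33 | θ: 0.49078 0.41117 -0.39858 1.60369 | θ̇: 0.22486 0.52342 0.41299 1.87660 | p_ee: 0.17849 -0.11578 1.03757 | u: 0.19374 -0.58956 -3.31969 -6.19494
step 34 | θ: 0.49325 0.41652 -0.39424 1.62223 | θ̇: 0.26810 0.54683 0.45529 1.83136 | p_ee: 0.18181 -0.11697 1.02975 | u: 0.18747 -0.57149 -3.38671 -6.29502
step 35 | θ: 0.49613 0.42211 -0.38949 1.64032 | θ̇: 0.30885 0.57002 0.49545 1.78669 | p_ee: 0.18498 -0.11808 1.02193 | u: 0.17767 -0.56936 -3.44836 -6.38962
step 36 | θ: 0.49941 0.42792 -0.38434 1.65796 | θ̇: 0.34653 0.59250 0.53315 1.74270 | p_ee: 0.18799 -0.11911 1.01414


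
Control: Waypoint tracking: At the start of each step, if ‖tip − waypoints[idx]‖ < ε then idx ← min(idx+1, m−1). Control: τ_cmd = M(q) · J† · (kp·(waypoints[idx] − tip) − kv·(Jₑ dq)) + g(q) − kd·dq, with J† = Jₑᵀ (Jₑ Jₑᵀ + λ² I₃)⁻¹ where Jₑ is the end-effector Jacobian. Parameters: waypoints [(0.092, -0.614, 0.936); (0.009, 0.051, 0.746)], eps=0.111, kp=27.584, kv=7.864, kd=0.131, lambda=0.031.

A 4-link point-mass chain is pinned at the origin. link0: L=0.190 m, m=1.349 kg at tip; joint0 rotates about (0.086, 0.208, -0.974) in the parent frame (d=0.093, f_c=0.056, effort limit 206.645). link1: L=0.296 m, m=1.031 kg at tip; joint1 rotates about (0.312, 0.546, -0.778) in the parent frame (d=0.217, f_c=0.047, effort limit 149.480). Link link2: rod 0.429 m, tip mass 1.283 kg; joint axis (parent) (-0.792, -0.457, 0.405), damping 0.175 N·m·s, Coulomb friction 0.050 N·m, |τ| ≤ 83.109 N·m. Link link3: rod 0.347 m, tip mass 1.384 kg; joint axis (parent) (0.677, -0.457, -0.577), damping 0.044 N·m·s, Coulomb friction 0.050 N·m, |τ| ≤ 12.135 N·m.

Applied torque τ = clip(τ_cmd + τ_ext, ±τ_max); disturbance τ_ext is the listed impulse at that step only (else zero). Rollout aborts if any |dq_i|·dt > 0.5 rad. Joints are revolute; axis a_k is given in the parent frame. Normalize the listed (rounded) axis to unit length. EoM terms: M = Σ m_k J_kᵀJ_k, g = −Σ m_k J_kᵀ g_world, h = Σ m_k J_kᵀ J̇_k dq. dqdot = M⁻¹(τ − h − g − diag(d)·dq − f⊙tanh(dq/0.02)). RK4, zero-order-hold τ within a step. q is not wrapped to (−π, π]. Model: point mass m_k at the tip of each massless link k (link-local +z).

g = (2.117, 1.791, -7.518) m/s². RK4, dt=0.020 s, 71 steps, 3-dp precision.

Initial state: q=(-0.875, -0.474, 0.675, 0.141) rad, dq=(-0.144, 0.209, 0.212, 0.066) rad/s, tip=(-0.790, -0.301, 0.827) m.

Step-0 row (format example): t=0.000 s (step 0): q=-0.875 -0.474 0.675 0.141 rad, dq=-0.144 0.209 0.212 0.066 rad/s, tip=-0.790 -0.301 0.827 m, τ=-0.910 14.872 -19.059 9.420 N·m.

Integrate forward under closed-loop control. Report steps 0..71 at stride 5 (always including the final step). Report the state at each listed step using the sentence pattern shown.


t=0.100 s (step 5): q=-0.859 -0.311 0.825 0.713 rad, dq=1.137 0.920 0.318 8.364 rad/s, tip=-0.704 -0.334 0.840 m, τ=-3.467 6.515 -12.714 2.157 N·m.
t=0.200 s (step 10): q=-0.873 -0.190 0.695 1.425 rad, dq=-1.779 1.653 -2.633 5.577 rad/s, tip=-0.527 -0.381 0.838 m, τ=-3.309 1.919 -6.958 -3.240 N·m.
t=0.300 s (step 15): q=-1.161 -0.062 0.339 1.822 rad, dq=-3.310 0.319 -4.311 2.412 rad/s, tip=-0.353 -0.427 0.847 m, τ=-1.100 -1.417 -0.152 -3.374 N·m.
t=0.400 s (step 20): q=-1.438 -0.149 -0.074 1.920 rad, dq=-2.142 -1.760 -3.462 -0.235 rad/s, tip=-0.197 -0.464 0.875 m, τ=0.550 -1.842 3.850 -1.560 N·m.
t=0.500 s (step 25): q=-1.639 -0.331 -0.289 1.848 rad, dq=-2.051 -1.629 -0.792 -0.935 rad/s, tip=-0.074 -0.483 0.897 m, τ=1.484 -0.829 4.291 -1.349 N·m.
t=0.600 s (step 30): q=-1.832 -0.462 -0.262 1.745 rad, dq=-1.637 -1.073 1.038 -1.147 rad/s, tip=0.002 -0.501 0.908 m, τ=2.013 2.366 0.660 -2.289 N·m.
t=0.700 s (step 35): q=-1.952 -0.550 -0.149 1.637 rad, dq=-0.715 -0.114 0.127 0.253 rad/s, tip=0.043 -0.528 0.912 m, τ=8.321 26.643 -23.205 -3.068 N·m.
t=0.800 s (step 40): q=-2.017 -0.421 -0.346 1.898 rad, dq=-1.286 2.707 -3.421 4.180 rad/s, tip=0.051 -0.468 0.894 m, τ=2.141 9.590 -8.427 -2.970 N·m.
t=0.900 s (step 45): q=-2.188 -0.147 -0.787 2.330 rad, dq=-1.356 2.302 -4.865 3.628 rad/s, tip=0.015 -0.347 0.890 m, τ=-1.309 -3.463 2.893 -1.135 N·m.
t=1.000 s (step 50): q=-2.303 0.022 -1.252 2.651 rad, dq=-0.790 0.906 -4.467 2.960 rad/s, tip=-0.017 -0.204 0.900 m, τ=-0.339 -5.126 6.005 -0.541 N·m.
t=1.100 s (step 55): q=-2.347 0.051 -1.649 2.921 rad, dq=-0.395 -0.239 -3.394 2.291 rad/s, tip=-0.017 -0.074 0.883 m, τ=-2.948 -6.784 10.076 -0.863 N·m.
t=1.200 s (step 60): q=-2.431 0.009 -1.933 3.063 rad, dq=-1.267 -0.512 -2.371 0.518 rad/s, tip=-0.003 0.013 0.846 m, τ=-2.306 -5.236 9.894 -0.800 N·m.
t=1.300 s (step 65): q=-2.574 -0.053 -2.134 3.055 rad, dq=-1.433 -0.779 -1.681 -0.473 rad/s, tip=0.006 0.056 0.811 m, τ=-1.459 -3.642 8.739 -0.461 N·m.
t=1.400 s (step 70): q=-2.704 -0.146 -2.273 2.992 rad, dq=-1.140 -1.068 -1.116 -0.723 rad/s, tip=0.007 0.074 0.788 m, τ=-1.013 -2.650 7.732 -0.115 N·m.
t=1.420 s (step 71): q=-2.726 -0.167 -2.294 2.977 rad, dq=-1.068 -1.105 -1.018 -0.730 rad/s, tip=0.007 0.076 0.785 m.


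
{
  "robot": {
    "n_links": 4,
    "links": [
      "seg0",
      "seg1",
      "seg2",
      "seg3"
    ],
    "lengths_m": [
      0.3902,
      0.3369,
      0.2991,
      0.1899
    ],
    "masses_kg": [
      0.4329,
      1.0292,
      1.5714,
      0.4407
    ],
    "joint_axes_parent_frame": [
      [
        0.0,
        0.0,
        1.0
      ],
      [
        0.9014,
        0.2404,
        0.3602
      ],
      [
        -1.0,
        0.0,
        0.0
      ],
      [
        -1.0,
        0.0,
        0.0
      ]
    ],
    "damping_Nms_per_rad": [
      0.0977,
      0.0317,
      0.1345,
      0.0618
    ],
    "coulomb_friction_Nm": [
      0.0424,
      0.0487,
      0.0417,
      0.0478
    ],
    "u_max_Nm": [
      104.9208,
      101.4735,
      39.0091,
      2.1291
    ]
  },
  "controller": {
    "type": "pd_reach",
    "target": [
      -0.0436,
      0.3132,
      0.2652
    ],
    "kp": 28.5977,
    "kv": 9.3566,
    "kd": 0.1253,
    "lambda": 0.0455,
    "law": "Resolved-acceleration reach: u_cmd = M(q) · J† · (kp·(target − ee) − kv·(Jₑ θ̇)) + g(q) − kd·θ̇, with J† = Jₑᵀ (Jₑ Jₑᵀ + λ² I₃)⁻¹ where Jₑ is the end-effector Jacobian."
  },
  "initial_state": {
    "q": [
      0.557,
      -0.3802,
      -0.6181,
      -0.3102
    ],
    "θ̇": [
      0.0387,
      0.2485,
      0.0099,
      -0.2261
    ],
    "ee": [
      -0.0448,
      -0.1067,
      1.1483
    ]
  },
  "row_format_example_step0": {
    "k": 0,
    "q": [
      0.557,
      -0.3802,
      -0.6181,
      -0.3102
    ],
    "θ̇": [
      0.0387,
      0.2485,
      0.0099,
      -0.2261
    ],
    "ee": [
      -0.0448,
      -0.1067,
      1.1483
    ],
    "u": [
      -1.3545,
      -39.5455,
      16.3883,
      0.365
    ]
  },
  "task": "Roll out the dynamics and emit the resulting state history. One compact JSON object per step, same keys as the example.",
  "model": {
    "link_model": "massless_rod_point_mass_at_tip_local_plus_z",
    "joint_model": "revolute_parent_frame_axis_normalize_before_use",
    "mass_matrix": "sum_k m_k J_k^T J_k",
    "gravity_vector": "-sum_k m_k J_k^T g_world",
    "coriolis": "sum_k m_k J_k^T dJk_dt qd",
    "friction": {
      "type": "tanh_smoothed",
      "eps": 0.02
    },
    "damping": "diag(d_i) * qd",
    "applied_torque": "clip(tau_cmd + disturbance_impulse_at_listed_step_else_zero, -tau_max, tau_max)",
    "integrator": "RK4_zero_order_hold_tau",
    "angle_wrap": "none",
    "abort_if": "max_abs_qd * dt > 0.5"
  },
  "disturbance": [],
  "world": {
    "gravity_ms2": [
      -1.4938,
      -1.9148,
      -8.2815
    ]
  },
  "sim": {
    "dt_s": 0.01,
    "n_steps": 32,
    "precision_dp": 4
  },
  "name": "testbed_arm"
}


{"k":1,"q":[0.5649,-0.381,-0.6174,-0.3215],"\u03b8\u0307":[1.51,-0.4137,0.1205,-2.0152],"ee":[-0.0436,-0.1079,1.1473],"u":[-1.3861,-36.8635,15.5832,0.563]}
{"k":2,"q":[0.5858,-0.3882,-0.6159,-0.3486],"\u03b8\u0307":[2.6417,-1.0107,0.1859,-3.3894],"ee":[-0.0436,-0.1083,1.1449],"u":[-1.4067,-33.4754,14.7244,0.6652]}
{"k":3,"q":[0.6162,-0.4008,-0.6135,-0.3882],"\u03b8\u0307":[3.3904,-1.4986,0.3086,-4.5194],"ee":[-0.0448,-0.1079,1.1414],"u":[-1.4568,-29.392,13.7587,0.7083]}
{"k":4,"q":[0.6521,-0.4176,-0.6093,-0.4383],"\u03b8\u0307":[3.7712,-1.8542,0.5353,-5.4855],"ee":[-0.0474,-0.1066,1.1368],"u":[-1.6327,-24.6249,12.636,0.7126]}
{"k":5,"q":[0.6901,-0.4372,-0.6023,-0.4973],"\u03b8\u0307":[3.8209,-2.0703,0.8695,-6.3087],"ee":[-0.0516,-0.1044,1.1315],"u":[-2.0531,-19.2453,11.3058,0.6878]}
{"k":6,"q":[0.7271,-0.4583,-0.5916,-0.5638],"\u03b8\u0307":[3.5799,-2.1529,1.279,-6.9713],"ee":[-0.0573,-0.1013,1.1253],"u":[-2.7964,-13.4851,9.7419,0.6381]}
{"k":7,"q":[0.7603,-0.4797,-0.5767,-0.6359],"\u03b8\u0307":[3.0936,-2.1235,1.7048,-7.4357],"ee":[-0.0643,-0.0972,1.1187],"u":[-3.8277,-7.7837,7.9874,0.5657]}
{"k":8,"q":[0.7877,-0.5004,-0.5578,-0.7114],"\u03b8\u0307":[2.4226,-2.018,2.076,-7.6686],"ee":[-0.0725,-0.0923,1.1115],"u":[-4.9893,-2.6653,6.1713,0.4742]}
{"k":9,"q":[0.8078,-0.5199,-0.5357,-0.7881],"\u03b8\u0307":[1.6432,-1.8797,2.3331,-7.6659],"ee":[-0.0816,-0.0865,1.104],"u":[-6.0847,1.4909,4.4589,0.371]}
{"k":10,"q":[0.82,-0.538,-0.5119,-0.8638],"\u03b8\u0307":[0.8323,-1.7467,2.4458,-7.4621],"ee":[-0.0913,-0.0798,1.0963],"u":[-6.9759,4.5772,2.9765,0.2654]}
{"k":11,"q":[0.8242,-0.5549,-0.4876,-0.9366],"\u03b8\u0307":[0.0514,-1.6443,2.4151,-7.1177],"ee":[-0.1013,-0.0724,1.0885],"u":[-7.6127,6.7053,1.7758,0.167]}
{"k":12,"q":[0.821,-0.571,-0.4642,-1.0057],"\u03b8\u0307":[-0.651,-1.5813,2.2708,-6.7037],"ee":[-0.1113,-0.0642,1.0805],"u":[-8.0054,8.0795,0.8463,0.0832]}
{"k":13,"q":[0.8112,-0.5867,-0.4427,-1.0704],"\u03b8\u0307":[-1.2661,-1.5601,2.0368,-6.2665],"ee":[-0.1212,-0.0553,1.0723],"u":[-8.1884,8.9209,0.1438,0.0168]}
{"k":14,"q":[0.7958,-0.6024,-0.4239,-1.1309],"\u03b8\u0307":[-1.7897,-1.5756,1.7422,-5.8414],"ee":[-0.1307,-0.0459,1.064],"u":[-8.2,9.4072,-0.3834,-0.0314]}
{"k":15,"q":[0.7757,-0.6184,-0.4081,-1.1872],"\u03b8\u0307":[-2.2231,-1.6201,1.4138,-5.4488],"ee":[-0.1396,-0.036,1.0555],"u":[-8.0741,9.6706,-0.7829,-0.0623]}
{"k":16,"q":[0.7516,-0.6349,-0.3957,-1.2399],"\u03b8\u0307":[-2.5718,-1.6854,1.0722,-5.0972],"ee":[-0.148,-0.0256,1.0467],"u":[-7.8389,9.8035,-1.0929,-0.0781]}
{"k":17,"q":[0.7245,-0.6522,-0.3868,-1.2893],"\u03b8\u0307":[-2.8434,-1.7642,0.7329,-4.7871],"ee":[-0.1558,-0.0148,1.0377],"u":[-7.5169,9.867,-1.3419,-0.0813]}
{"k":18,"q":[0.695,-0.6703,-0.3811,-1.3357],"\u03b8\u0307":[-3.046,-1.8502,0.4066,-4.5147],"ee":[-0.1628,-0.0036,1.0285],"u":[-7.1267,9.8988,-1.5496,-0.0746]}
{"k":19,"q":[0.6638,-0.6892,-0.3786,-1.3796],"\u03b8\u0307":[-3.1877,-1.9384,0.1003,-4.2746],"ee":[-0.1691,0.0078,1.019],"u":[-6.6837,9.9208,-1.7287,-0.0602]}
{"k":20,"q":[0.6315,-0.709,-0.379,-1.4213],"\u03b8\u0307":[-3.2706,-2.0169,-0.1601,-4.0802],"ee":[-0.1747,0.0195,1.0092],"u":[-6.185,9.9424,-1.8955,-0.038]}
{"k":21,"q":[0.5986,-0.7295,-0.3818,-1.4612],"\u03b8\u0307":[-3.3071,-2.0905,-0.3923,-3.906],"ee":[-0.1796,0.0315,0.9992],"u":[-5.6573,9.9715,-2.0478,-0.0122]}
{"k":22,"q":[0.5655,-0.7508,-0.3868,-1.4994],"\u03b8\u0307":[-3.3052,-2.1591,-0.6008,-3.7442],"ee":[-0.1837,0.0435,0.9889],"u":[-5.1154,10.0079,-2.1853,0.0154]}
{"k":23,"q":[0.5326,-0.7727,-0.3937,-1.5361],"\u03b8\u0307":[-3.271,-2.2214,-0.7853,-3.5932],"ee":[-0.1871,0.0557,0.9784],"u":[-4.5682,10.0493,-2.3088,0.0443]}
{"k":24,"q":[0.5002,-0.7952,-0.4024,-1.5713],"\u03b8\u0307":[-3.21,-2.2764,-0.9463,-3.4518],"ee":[-0.1898,0.0679,0.9678],"u":[-4.024,10.0929,-2.4183,0.0738]}
{"k":25,"q":[0.4685,-0.8182,-0.4125,-1.6051],"\u03b8\u0307":[-3.1273,-2.3238,-1.0851,-3.3191],"ee":[-0.1918,0.0801,0.957],"u":[-3.4901,10.1363,-2.5136,0.1037]}
{"k":26,"q":[0.4378,-0.8417,-0.424,-1.6377],"\u03b8\u0307":[-3.0271,-2.3635,-1.2033,-3.1946],"ee":[-0.1932,0.0922,0.946],"u":[-2.9728,10.1773,-2.5948,0.1335]}
{"k":27,"q":[0.4081,-0.8655,-0.4365,-1.669],"\u03b8\u0307":[-2.9134,-2.3958,-1.3027,-3.0776],"ee":[-0.194,0.1041,0.935],"u":[-2.4775,10.2143,-2.6619,0.163]}
{"k":28,"q":[0.3796,-0.8895,-0.45,-1.6992],"\u03b8\u0307":[-2.7896,-2.4211,-1.3852,-2.968],"ee":[-0.1943,0.1159,0.9239],"u":[-2.009,10.2464,-2.7151,0.192]}
{"k":29,"q":[0.3523,-0.9139,-0.4642,-1.7284],"\u03b8\u0307":[-2.6584,-2.4399,-1.4529,-2.8652],"ee":[-0.194,0.1274,0.9127],"u":[-1.5708,10.2732,-2.7548,0.2204]}
{"k":30,"q":[0.3265,-0.9383,-0.479,-1.7566],"\u03b8\u0307":[-2.5224,-2.4529,-1.5076,-2.7688],"ee":[-0.1933,0.1386,0.9015],"u":[-1.1658,10.2944,-2.7816,0.2479]}
{"k":31,"q":[0.3019,-0.9629,-0.4943,-1.7838],"\u03b8\u0307":[-2.3838,-2.4608,-1.5512,-2.6785],"ee":[-0.1921,0.1496,0.8902],"u":[-0.7958,10.3103,-2.7963,0.2745]}
{"k":32,"q":[0.2788,-0.9875,-0.5099,-1.8101],"\u03b8\u0307":[-2.2441,-2.4641,-1.5854,-2.5936],"ee":[-0.1905,0.1601,0.879]}


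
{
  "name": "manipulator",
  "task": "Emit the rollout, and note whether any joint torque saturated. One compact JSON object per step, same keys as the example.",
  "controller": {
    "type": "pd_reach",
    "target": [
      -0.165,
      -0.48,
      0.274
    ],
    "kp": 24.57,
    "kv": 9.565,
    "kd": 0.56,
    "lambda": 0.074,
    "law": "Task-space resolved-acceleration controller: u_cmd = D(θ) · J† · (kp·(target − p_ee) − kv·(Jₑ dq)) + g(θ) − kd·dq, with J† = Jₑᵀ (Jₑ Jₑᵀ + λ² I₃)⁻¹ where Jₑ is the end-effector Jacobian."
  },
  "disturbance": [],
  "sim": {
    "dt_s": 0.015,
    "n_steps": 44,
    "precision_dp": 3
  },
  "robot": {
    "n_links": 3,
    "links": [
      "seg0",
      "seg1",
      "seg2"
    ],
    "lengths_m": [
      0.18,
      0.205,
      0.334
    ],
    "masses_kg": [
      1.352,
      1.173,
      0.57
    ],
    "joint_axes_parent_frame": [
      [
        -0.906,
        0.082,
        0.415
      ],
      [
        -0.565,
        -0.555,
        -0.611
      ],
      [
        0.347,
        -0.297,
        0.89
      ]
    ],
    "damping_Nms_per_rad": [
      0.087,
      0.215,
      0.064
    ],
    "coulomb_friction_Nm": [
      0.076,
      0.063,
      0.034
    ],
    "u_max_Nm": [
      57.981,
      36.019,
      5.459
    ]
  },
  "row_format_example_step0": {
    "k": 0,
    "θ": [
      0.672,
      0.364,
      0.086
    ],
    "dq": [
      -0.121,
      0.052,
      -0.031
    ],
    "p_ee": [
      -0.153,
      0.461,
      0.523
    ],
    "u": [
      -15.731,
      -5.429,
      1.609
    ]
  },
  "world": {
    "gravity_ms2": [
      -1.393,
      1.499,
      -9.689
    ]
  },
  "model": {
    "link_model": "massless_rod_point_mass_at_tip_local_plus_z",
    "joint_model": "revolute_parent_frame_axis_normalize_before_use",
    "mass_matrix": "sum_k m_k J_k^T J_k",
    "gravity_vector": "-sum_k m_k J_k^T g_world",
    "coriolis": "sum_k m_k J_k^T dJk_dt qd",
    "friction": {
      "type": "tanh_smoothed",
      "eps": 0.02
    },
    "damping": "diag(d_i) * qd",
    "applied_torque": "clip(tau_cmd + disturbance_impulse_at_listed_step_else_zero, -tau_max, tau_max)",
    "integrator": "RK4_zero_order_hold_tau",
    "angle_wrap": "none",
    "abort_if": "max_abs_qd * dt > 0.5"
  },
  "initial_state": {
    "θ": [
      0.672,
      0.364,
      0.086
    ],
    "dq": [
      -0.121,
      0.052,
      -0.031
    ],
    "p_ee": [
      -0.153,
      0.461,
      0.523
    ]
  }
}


{"k":1,"\u03b8":[0.666,0.368,0.086],"dq":[-0.692,0.536,0.068],"p_ee":[-0.153,0.459,0.524],"u":[-14.376,-5.427,1.387]}
{"k":2,"\u03b8":[0.652,0.379,0.089],"dq":[-1.11,0.816,0.218],"p_ee":[-0.154,0.455,0.527],"u":[-13.222,-5.329,1.165]}
{"k":3,"\u03b8":[0.633,0.392,0.093],"dq":[-1.435,0.976,0.332],"p_ee":[-0.156,0.449,0.531],"u":[-12.245,-5.189,0.989]}
{"k":4,"\u03b8":[0.61,0.407,0.098],"dq":[-1.695,1.059,0.405],"p_ee":[-0.157,0.441,0.536],"u":[-11.409,-5.031,0.856]}
{"k":5,"\u03b8":[0.583,0.423,0.105],"dq":[-1.904,1.089,0.45],"p_ee":[-0.159,0.432,0.543],"u":[-10.681,-4.865,0.752]}
{"k":6,"\u03b8":[0.553,0.44,0.112],"dq":[-2.076,1.084,0.474],"p_ee":[-0.16,0.421,0.55],"u":[-10.034,-4.696,0.671]}
{"k":7,"\u03b8":[0.521,0.456,0.119],"dq":[-2.219,1.054,0.482],"p_ee":[-0.161,0.41,0.557],"u":[-9.449,-4.529,0.605]}
{"k":8,"\u03b8":[0.487,0.471,0.126],"dq":[-2.337,1.009,0.479],"p_ee":[-0.162,0.397,0.565],"u":[-8.909,-4.364,0.551]}
{"k":9,"\u03b8":[0.451,0.486,0.133],"dq":[-2.436,0.953,0.467],"p_ee":[-0.162,0.384,0.574],"u":[-8.401,-4.202,0.504]}
{"k":10,"\u03b8":[0.414,0.499,0.14],"dq":[-2.518,0.89,0.449],"p_ee":[-0.162,0.369,0.582],"u":[-7.915,-4.042,0.463]}
{"k":11,"\u03b8":[0.376,0.512,0.147],"dq":[-2.587,0.822,0.426],"p_ee":[-0.162,0.354,0.591],"u":[-7.445,-3.882,0.426]}
{"k":12,"\u03b8":[0.336,0.524,0.153],"dq":[-2.642,0.752,0.4],"p_ee":[-0.161,0.338,0.6],"u":[-6.983,-3.722,0.391]}
{"k":13,"\u03b8":[0.297,0.535,0.159],"dq":[-2.687,0.68,0.371],"p_ee":[-0.161,0.321,0.609],"u":[-6.526,-3.559,0.358]}
{"k":14,"\u03b8":[0.256,0.544,0.164],"dq":[-2.721,0.607,0.341],"p_ee":[-0.16,0.303,0.617],"u":[-6.071,-3.394,0.326]}
{"k":15,"\u03b8":[0.215,0.553,0.169],"dq":[-2.746,0.534,0.31],"p_ee":[-0.159,0.285,0.626],"u":[-5.615,-3.225,0.294]}
{"k":16,"\u03b8":[0.174,0.56,0.174],"dq":[-2.762,0.461,0.279],"p_ee":[-0.159,0.266,0.634],"u":[-5.157,-3.052,0.263]}
{"k":17,"\u03b8":[0.132,0.567,0.178],"dq":[-2.77,0.389,0.247],"p_ee":[-0.158,0.246,0.641],"u":[-4.697,-2.875,0.232]}
{"k":18,"\u03b8":[0.091,0.572,0.181],"dq":[-2.769,0.317,0.216],"p_ee":[-0.158,0.226,0.649],"u":[-4.234,-2.693,0.2]}
{"k":19,"\u03b8":[0.049,0.576,0.184],"dq":[-2.761,0.247,0.186],"p_ee":[-0.157,0.206,0.655],"u":[-3.77,-2.509,0.168]}
{"k":20,"\u03b8":[0.008,0.579,0.187],"dq":[-2.746,0.179,0.157],"p_ee":[-0.157,0.185,0.661],"u":[-3.304,-2.32,0.137]}
{"k":21,"\u03b8":[-0.033,0.581,0.189],"dq":[-2.724,0.113,0.13],"p_ee":[-0.157,0.163,0.667],"u":[-2.838,-2.129,0.104]}
{"k":22,"\u03b8":[-0.073,0.582,0.191],"dq":[-2.696,0.048,0.104],"p_ee":[-0.157,0.141,0.672],"u":[-2.372,-1.937,0.072]}
{"k":23,"\u03b8":[-0.114,0.583,0.192],"dq":[-2.669,-0.001,0.073],"p_ee":[-0.157,0.12,0.676],"u":[-1.912,-1.756,0.044]}
{"k":24,"\u03b8":[-0.153,0.582,0.193],"dq":[-2.65,-0.026,0.04],"p_ee":[-0.158,0.097,0.679],"u":[-1.459,-1.596,0.017]}
{"k":25,"\u03b8":[-0.193,0.582,0.193],"dq":[-2.62,-0.058,0.024],"p_ee":[-0.158,0.075,0.682],"u":[-1.007,-1.429,-0.02]}
{"k":26,"\u03b8":[-0.232,0.581,0.194],"dq":[-2.58,-0.097,0.016],"p_ee":[-0.159,0.053,0.684],"u":[-0.561,-1.252,-0.059]}
{"k":27,"\u03b8":[-0.27,0.579,0.194],"dq":[-2.532,-0.139,0.01],"p_ee":[-0.161,0.031,0.685],"u":[-0.122,-1.071,-0.098]}
{"k":28,"\u03b8":[-0.308,0.576,0.194],"dq":[-2.479,-0.182,0.004],"p_ee":[-0.162,0.01,0.686],"u":[0.308,-0.89,-0.136]}
{"k":29,"\u03b8":[-0.344,0.573,0.194],"dq":[-2.421,-0.223,-0.001],"p_ee":[-0.164,-0.012,0.685],"u":[0.727,-0.711,-0.172]}
{"k":30,"\u03b8":[-0.38,0.57,0.194],"dq":[-2.361,-0.262,-0.005],"p_ee":[-0.166,-0.033,0.684],"u":[1.135,-0.535,-0.207]}
{"k":31,"\u03b8":[-0.415,0.565,0.194],"dq":[-2.298,-0.299,-0.009],"p_ee":[-0.168,-0.054,0.683],"u":[1.53,-0.364,-0.24]}
{"k":32,"\u03b8":[-0.449,0.561,0.194],"dq":[-2.232,-0.332,-0.013],"p_ee":[-0.171,-0.075,0.68],"u":[1.911,-0.198,-0.272]}
{"k":33,"\u03b8":[-0.482,0.555,0.194],"dq":[-2.165,-0.362,-0.015],"p_ee":[-0.173,-0.095,0.677],"u":[2.277,-0.038,-0.303]}
{"k":34,"\u03b8":[-0.514,0.55,0.194],"dq":[-2.097,-0.389,-0.017],"p_ee":[-0.176,-0.115,0.674],"u":[2.629,0.116,-0.332]}
{"k":35,"\u03b8":[-0.545,0.544,0.194],"dq":[-2.028,-0.413,-0.017],"p_ee":[-0.179,-0.134,0.67],"u":[2.964,0.262,-0.36]}
{"k":36,"\u03b8":[-0.575,0.537,0.194],"dq":[-1.959,-0.434,-0.018],"p_ee":[-0.182,-0.153,0.665],"u":[3.284,0.401,-0.386]}
{"k":37,"\u03b8":[-0.603,0.531,0.193],"dq":[-1.889,-0.453,-0.019],"p_ee":[-0.185,-0.171,0.66],"u":[3.586,0.533,-0.41]}
{"k":38,"\u03b8":[-0.631,0.524,0.193],"dq":[-1.82,-0.468,-0.02],"p_ee":[-0.188,-0.188,0.655],"u":[3.873,0.658,-0.432]}
{"k":39,"\u03b8":[-0.658,0.516,0.193],"dq":[-1.751,-0.481,-0.02],"p_ee":[-0.191,-0.205,0.649],"u":[4.143,0.775,-0.453]}
{"k":40,"\u03b8":[-0.684,0.509,0.193],"dq":[-1.683,-0.491,-0.021],"p_ee":[-0.194,-0.221,0.644],"u":[4.397,0.885,-0.472]}
{"k":41,"\u03b8":[-0.708,0.502,0.192],"dq":[-1.616,-0.5,-0.021],"p_ee":[-0.197,-0.237,0.637],"u":[4.635,0.988,-0.49]}
{"k":42,"\u03b8":[-0.732,0.494,0.192],"dq":[-1.55,-0.506,-0.022],"p_ee":[-0.2,-0.252,0.631],"u":[4.858,1.084,-0.506]}
{"k":43,"\u03b8":[-0.755,0.487,0.192],"dq":[-1.485,-0.51,-0.022],"p_ee":[-0.203,-0.266,0.624],"u":[5.067,1.174,-0.521]}
{"k":44,"\u03b8":[-0.777,0.479,0.191],"dq":[-1.422,-0.513,-0.022],"p_ee":[-0.207,-0.28,0.618]}
{"summary": "any joint saturated: no"}


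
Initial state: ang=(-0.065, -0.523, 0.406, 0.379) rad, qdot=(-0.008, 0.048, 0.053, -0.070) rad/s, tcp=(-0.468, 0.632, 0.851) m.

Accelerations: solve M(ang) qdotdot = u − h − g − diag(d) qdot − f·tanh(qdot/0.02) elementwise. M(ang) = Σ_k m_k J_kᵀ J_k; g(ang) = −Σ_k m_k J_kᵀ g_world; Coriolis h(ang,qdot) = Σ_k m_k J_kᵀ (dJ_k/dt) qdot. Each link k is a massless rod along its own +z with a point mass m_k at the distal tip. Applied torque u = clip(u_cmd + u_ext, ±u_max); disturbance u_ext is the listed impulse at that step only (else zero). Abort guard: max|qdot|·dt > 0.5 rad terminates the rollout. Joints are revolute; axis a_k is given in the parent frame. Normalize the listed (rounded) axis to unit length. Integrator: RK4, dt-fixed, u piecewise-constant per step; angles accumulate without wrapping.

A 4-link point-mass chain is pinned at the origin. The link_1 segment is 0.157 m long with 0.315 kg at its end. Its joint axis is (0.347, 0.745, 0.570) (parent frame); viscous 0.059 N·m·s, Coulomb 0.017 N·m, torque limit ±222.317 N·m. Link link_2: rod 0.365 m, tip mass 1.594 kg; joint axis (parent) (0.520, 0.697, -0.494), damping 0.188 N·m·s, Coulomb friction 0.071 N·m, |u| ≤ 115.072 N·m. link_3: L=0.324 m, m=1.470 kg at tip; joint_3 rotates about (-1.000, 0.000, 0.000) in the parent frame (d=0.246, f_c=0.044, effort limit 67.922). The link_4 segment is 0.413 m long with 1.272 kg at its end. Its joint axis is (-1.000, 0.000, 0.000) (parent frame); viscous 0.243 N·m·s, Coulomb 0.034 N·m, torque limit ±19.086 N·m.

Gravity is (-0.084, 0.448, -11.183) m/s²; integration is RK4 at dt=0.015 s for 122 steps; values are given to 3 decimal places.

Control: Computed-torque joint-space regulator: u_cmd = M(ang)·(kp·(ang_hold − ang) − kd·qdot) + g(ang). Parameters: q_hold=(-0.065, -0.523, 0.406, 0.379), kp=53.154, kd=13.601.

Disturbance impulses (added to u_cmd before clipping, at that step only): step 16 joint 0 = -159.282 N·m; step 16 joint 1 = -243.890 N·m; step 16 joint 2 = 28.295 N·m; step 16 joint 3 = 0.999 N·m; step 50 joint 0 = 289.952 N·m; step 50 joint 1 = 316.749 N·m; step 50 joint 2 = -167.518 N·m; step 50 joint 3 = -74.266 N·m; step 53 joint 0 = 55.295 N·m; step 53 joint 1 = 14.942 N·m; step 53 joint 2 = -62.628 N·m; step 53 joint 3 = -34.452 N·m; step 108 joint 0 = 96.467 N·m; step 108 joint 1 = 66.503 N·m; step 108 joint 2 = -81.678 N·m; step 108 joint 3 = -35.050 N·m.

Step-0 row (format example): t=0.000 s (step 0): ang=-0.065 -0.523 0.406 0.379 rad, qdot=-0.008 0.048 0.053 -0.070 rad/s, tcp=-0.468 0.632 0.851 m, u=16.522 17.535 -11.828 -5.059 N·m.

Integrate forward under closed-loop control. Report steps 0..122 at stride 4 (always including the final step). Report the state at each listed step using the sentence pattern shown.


t=0.060 s (step 4): ang=-0.065 -0.521 0.407 0.378 rad, qdot=-0.003 0.014 0.004 0.001 rad/s, tcp=-0.466 0.632 0.852 m, u=16.750 18.038 -11.854 -5.103 N·m.
t=0.120 s (step 8): ang=-0.065 -0.521 0.407 0.378 rad, qdot=0.001 -0.000 0.000 0.001 rad/s, tcp=-0.466 0.632 0.852 m, u=16.891 18.289 -11.885 -5.115 N·m.
t=0.180 s (step 12): ang=-0.065 -0.521 0.407 0.378 rad, qdot=0.001 -0.004 -0.002 0.000 rad/s, tcp=-0.466 0.632 0.852 m, u=16.972 18.408 -11.905 -5.122 N·m.
t=0.240 s (step 16): ang=-0.065 -0.521 0.407 0.378 rad, qdot=0.000 -0.005 -0.002 0.000 rad/s, tcp=-0.467 0.632 0.852 m, u=-142.266 -115.072 16.377 -4.127 N·m.
t=0.300 s (step 20): ang=-0.234 -0.465 0.273 0.393 rad, qdot=-2.030 0.771 -1.440 0.008 rad/s, tcp=-0.486 0.656 0.860 m, u=38.919 38.001 -14.341 -4.809 N·m.
t=0.360 s (step 24): ang=-0.299 -0.439 0.231 0.389 rad, qdot=-0.300 0.138 -0.135 -0.086 rad/s, tcp=-0.493 0.664 0.862 m, u=28.726 29.310 -11.940 -4.634 N·m.
t=0.420 s (step 28): ang=-0.292 -0.440 0.239 0.387 rad, qdot=0.390 -0.117 0.294 0.019 rad/s, tcp=-0.491 0.664 0.863 m, u=22.709 23.683 -10.988 -4.669 N·m.
t=0.480 s (step 32): ang=-0.261 -0.450 0.261 0.389 rad, qdot=0.591 -0.180 0.418 0.051 rad/s, tcp=-0.485 0.660 0.862 m, u=19.382 20.462 -10.676 -4.724 N·m.
t=0.540 s (step 36): ang=-0.225 -0.461 0.286 0.392 rad, qdot=0.590 -0.180 0.409 0.059 rad/s, tcp=-0.479 0.656 0.862 m, u=17.700 18.860 -10.663 -4.794 N·m.
t=0.600 s (step 40): ang=-0.192 -0.471 0.309 0.396 rad, qdot=0.516 -0.162 0.354 0.047 rad/s, tcp=-0.473 0.651 0.861 m, u=16.948 18.195 -10.787 -4.863 N·m.
t=0.660 s (step 44): ang=-0.164 -0.480 0.328 0.398 rad, qdot=0.423 -0.141 0.290 0.029 rad/s, tcp=-0.469 0.647 0.860 m, u=16.680 18.009 -10.960 -4.924 N·m.
t=0.720 s (step 48): ang=-0.141 -0.488 0.344 0.399 rad, qdot=0.333 -0.120 0.228 0.016 rad/s, tcp=-0.467 0.644 0.858 m, u=16.642 18.034 -11.135 -4.978 N·m.
t=0.780 s (step 52): ang=0.032 -0.567 0.485 0.338 rad, qdot=5.681 -2.421 4.733 -1.825 rad/s, tcp=-0.473 0.609 0.846 m, u=-20.991 3.060 -3.051 -3.407 N·m.
t=0.840 s (step 56): ang=0.201 -0.647 0.503 0.457 rad, qdot=1.078 -0.655 -1.233 2.434 rad/s, tcp=-0.481 0.547 0.836 m, u=-12.480 9.106 1.126 -2.507 N·m.
t=0.900 s (step 60): ang=0.224 -0.663 0.459 0.526 rad, qdot=-0.165 0.035 -0.403 0.283 rad/s, tcp=-0.484 0.527 0.839 m, u=2.117 12.547 -6.034 -3.998 N·m.
t=0.960 s (step 64): ang=0.195 -0.651 0.442 0.522 rad, qdot=-0.703 0.328 -0.227 -0.265 rad/s, tcp=-0.483 0.536 0.843 m, u=10.617 14.802 -10.025 -4.920 N·m.
t=1.020 s (step 68): ang=0.148 -0.628 0.430 0.502 rad, qdot=-0.849 0.408 -0.181 -0.366 rad/s, tcp=-0.480 0.555 0.845 m, u=15.143 16.466 -12.044 -5.426 N·m.
t=1.080 s (step 72): ang=0.098 -0.604 0.420 0.481 rad, qdot=-0.792 0.384 -0.142 -0.346 rad/s, tcp=-0.477 0.574 0.846 m, u=17.258 17.596 -12.882 -5.634 N·m.
t=1.140 s (step 76): ang=0.054 -0.583 0.413 0.461 rad, qdot=-0.653 0.317 -0.103 -0.294 rad/s, tcp=-0.475 0.591 0.846 m, u=18.047 18.264 -13.079 -5.664 N·m.
t=1.200 s (step 80): ang=0.020 -0.566 0.408 0.445 rad, qdot=-0.499 0.243 -0.067 -0.240 rad/s, tcp=-0.473 0.603 0.846 m, u=18.186 18.600 -12.978 -5.608 N·m.
t=1.260 s (step 84): ang=-0.006 -0.553 0.404 0.432 rad, qdot=-0.362 0.177 -0.039 -0.192 rad/s, tcp=-0.471 0.613 0.846 m, u=18.052 18.732 -12.775 -5.522 N·m.
t=1.320 s (step 88): ang=-0.024 -0.544 0.403 0.422 rad, qdot=-0.255 0.125 -0.021 -0.150 rad/s, tcp=-0.470 0.619 0.846 m, u=17.836 18.756 -12.562 -5.436 N·m.
t=1.380 s (step 92): ang=-0.037 -0.538 0.402 0.414 rad, qdot=-0.175 0.086 -0.013 -0.112 rad/s, tcp=-0.469 0.623 0.847 m, u=17.624 18.733 -12.377 -5.364 N·m.
t=1.440 s (step 96): ang=-0.046 -0.534 0.401 0.409 rad, qdot=-0.119 0.059 -0.008 -0.083 rad/s, tcp=-0.469 0.626 0.847 m, u=17.448 18.695 -12.230 -5.307 N·m.
t=1.500 s (step 100): ang=-0.052 -0.531 0.401 0.404 rad, qdot=-0.080 0.040 -0.005 -0.060 rad/s, tcp=-0.469 0.628 0.847 m, u=17.313 18.656 -12.121 -5.266 N·m.
t=1.560 s (step 104): ang=-0.056 -0.529 0.400 0.401 rad, qdot=-0.054 0.027 -0.004 -0.044 rad/s, tcp=-0.469 0.629 0.848 m, u=17.216 18.623 -12.044 -5.236 N·m.
t=1.620 s (step 108): ang=-0.058 -0.528 0.400 0.399 rad, qdot=-0.036 0.019 -0.003 -0.033 rad/s, tcp=-0.468 0.630 0.848 m, u=113.616 85.096 -67.922 -19.086 N·m.
t=1.680 s (step 112): ang=-0.030 -0.537 0.343 0.493 rad, qdot=0.374 -0.123 -0.480 0.767 rad/s, tcp=-0.465 0.608 0.856 m, u=4.428 9.593 -4.680 -3.300 N·m.
t=1.740 s (step 116): ang=-0.017 -0.541 0.333 0.507 rad, qdot=0.063 -0.013 0.026 -0.072 rad/s, tcp=-0.463 0.600 0.861 m, u=10.752 13.754 -8.340 -4.297 N·m.
t=1.800 s (step 120): ang=-0.020 -0.539 0.337 0.498 rad, qdot=-0.109 0.042 0.100 -0.207 rad/s, tcp=-0.464 0.601 0.862 m, u=14.266 16.218 -10.287 -4.905 N·m.
t=1.830 s (step 122): ang=-0.024 -0.538 0.340 0.492 rad, qdot=-0.147 0.053 0.109 -0.221 rad/s, tcp=-0.464 0.603 0.861 m.
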